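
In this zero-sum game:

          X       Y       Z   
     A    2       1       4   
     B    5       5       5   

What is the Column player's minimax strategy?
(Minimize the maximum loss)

Column should play X or Y or Z (all achieve the minimum), value = 5

Work:
Column player minimizes Row's maximum payoff:
Column X: max payoff to Row = 5
Column Y: max payoff to Row = 5
Column Z: max payoff to Row = 5
Minimum is 5, achieved by columns X, Y, Z (tied).
Each of X or Y or Z is a minimax strategy.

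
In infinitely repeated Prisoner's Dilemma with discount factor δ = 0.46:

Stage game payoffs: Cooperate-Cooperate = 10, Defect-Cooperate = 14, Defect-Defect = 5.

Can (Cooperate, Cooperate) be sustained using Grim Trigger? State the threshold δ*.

δ* = 0.4444; since δ = 0.46 ≥ 0.4444, cooperation can be sustained

Work:
For Grim Trigger:
Cooperate forever: 10/(1-δ)
Defect then punished: 14 + 5·δ/(1-δ)
Need: 10/(1-δ) ≥ 14 + 5·δ/(1-δ)
Solving: δ ≥ (T-R)/(T-P) = (14-10)/(14-5) = 0.4444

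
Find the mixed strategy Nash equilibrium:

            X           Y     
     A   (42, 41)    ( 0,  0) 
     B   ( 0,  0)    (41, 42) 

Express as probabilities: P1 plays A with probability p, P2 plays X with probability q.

p = 0.506, q = 0.494

Work:
Find probabilities that make opponent indifferent:
P2 chooses q to make P1 indifferent between A and B
P1 chooses p to make P2 indifferent between X and Y
Mixed NE: P1 plays (A: 0.506, B: 0.494), P2 plays (X: 0.494, Y: 0.506)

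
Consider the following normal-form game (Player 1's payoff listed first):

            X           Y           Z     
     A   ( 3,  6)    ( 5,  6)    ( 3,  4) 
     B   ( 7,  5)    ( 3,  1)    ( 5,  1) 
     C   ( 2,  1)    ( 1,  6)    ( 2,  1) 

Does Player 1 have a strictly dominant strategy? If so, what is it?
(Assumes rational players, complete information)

No strictly dominant strategy exists for Player 1

Work:
A strategy strictly dominates another if it gives a strictly higher payoff against every opponent action. Compare each pair of P1's strategies column-by-column:
  A vs B: [3 vs 7, 5 vs 3, 3 vs 5] → A does not strictly dominate B (column X: 3 ≤ 7)
  A vs C: [3 vs 2, 5 vs 1, 3 vs 2] → A strictly dominates C
  B vs A: [7 vs 3, 3 vs 5, 5 vs 3] → B does not strictly dominate A (column Y: 3 ≤ 5)
  B vs C: [7 vs 2, 3 vs 1, 5 vs 2] → B strictly dominates C
  C vs A: [2 vs 3, 1 vs 5, 2 vs 3] → C does not strictly dominate A (column X: 2 ≤ 3)
  C vs B: [2 vs 7, 1 vs 3, 2 vs 5] → C does not strictly dominate B (column X: 2 ≤ 7)
No single strategy strictly dominates all others → no strictly dominant strategy.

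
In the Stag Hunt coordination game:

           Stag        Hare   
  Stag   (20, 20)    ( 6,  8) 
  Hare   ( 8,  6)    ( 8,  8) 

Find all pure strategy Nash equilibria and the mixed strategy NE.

Pure NE: (Stag, Stag) and (Hare, Hare); Mixed NE: p = 0.1429, q = 0.1429

Work:
Check pure NE:
(Stag, Stag): (20, 20) - no unilateral deviation beneficial
(Hare, Hare): (8, 8) - no unilateral deviation beneficial
Mixed NE: P1 plays Stag with p = 0.1429, P2 plays Stag with q = 0.1429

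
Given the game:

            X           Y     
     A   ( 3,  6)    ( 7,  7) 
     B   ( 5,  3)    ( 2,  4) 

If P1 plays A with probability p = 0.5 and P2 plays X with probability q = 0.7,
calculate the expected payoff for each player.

E[P1] = 4.15, E[P2] = 4.8

Work:
E[P1] = p·q·π₁(A,X) + p·(1-q)·π₁(A,Y) + (1-p)·q·π₁(B,X) + (1-p)·(1-q)·π₁(B,Y)
= 0.5·0.7·3 + 0.5·0.3·7 + 0.5·0.7·5 + 0.5·0.3·2
= 4.15

E[P2] = 4.8 (similar calculation)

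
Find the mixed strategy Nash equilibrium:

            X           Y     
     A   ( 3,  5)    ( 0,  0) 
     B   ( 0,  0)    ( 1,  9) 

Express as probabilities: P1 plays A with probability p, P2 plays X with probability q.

p = 0.6429, q = 0.25

Work:
Find probabilities that make opponent indifferent:
P2 chooses q to make P1 indifferent between A and B
P1 chooses p to make P2 indifferent between X and Y
Mixed NE: P1 plays (A: 0.6429, B: 0.3571), P2 plays (X: 0.25, Y: 0.75)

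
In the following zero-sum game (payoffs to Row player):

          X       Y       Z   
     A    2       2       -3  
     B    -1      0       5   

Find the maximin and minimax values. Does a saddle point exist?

Maximin = -1, Minimax = 2, Saddle: False

Work:
Row minimums: [-3, -1] → maximin = -1
Column maximums: [2, 2, 5] → minimax = 2
No saddle point (maximin ≠ minimax). Mixed strategy needed.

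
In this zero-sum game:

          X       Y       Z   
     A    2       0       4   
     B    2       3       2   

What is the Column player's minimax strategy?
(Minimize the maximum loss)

Column should play X, value = 2

Work:
Column player minimizes Row's maximum payoff:
Column X: max payoff to Row = 2
Column Y: max payoff to Row = 3
Column Z: max payoff to Row = 4
Minimum is 2, achieved by column X.
Minimax strategy: X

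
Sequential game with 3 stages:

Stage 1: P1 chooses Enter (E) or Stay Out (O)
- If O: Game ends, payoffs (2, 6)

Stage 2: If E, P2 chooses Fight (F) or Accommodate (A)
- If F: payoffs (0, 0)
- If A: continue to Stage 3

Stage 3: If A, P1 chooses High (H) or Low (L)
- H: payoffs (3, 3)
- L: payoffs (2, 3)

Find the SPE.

SPE: (E, A, H); Outcome (3, 3)

Work:
Stage 3: P1 chooses H (3 vs 2)
Stage 2: P2: F->0, A->3 (anticipating H). Choose A
Stage 1: P1: O->2, E->3 (anticipating A, H). Choose E
SPE path: E -> A -> H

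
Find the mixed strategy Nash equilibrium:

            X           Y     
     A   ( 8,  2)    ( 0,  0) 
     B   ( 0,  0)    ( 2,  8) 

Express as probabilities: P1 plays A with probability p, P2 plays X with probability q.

p = 0.8, q = 0.2

Work:
Find probabilities that make opponent indifferent:
P2 chooses q to make P1 indifferent between A and B
P1 chooses p to make P2 indifferent between X and Y
Mixed NE: P1 plays (A: 0.8, B: 0.2), P2 plays (X: 0.2, Y: 0.8)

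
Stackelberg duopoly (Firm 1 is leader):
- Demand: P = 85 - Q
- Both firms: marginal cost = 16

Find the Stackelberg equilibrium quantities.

q₁* (leader) = 34.5, q₂* (follower) = 17.25

Work:
Follower's reaction: q₂ = (a - c - q₁)/2
Leader substitutes: π₁ = q₁·(a - q₁ - (a-c-q₁)/2 - c)
FOC: q₁* = (85 - 16)/2 = 34.50
Then: q₂* = (85 - 16 - 34.5)/2 = 17.25
Leader has first-mover advantage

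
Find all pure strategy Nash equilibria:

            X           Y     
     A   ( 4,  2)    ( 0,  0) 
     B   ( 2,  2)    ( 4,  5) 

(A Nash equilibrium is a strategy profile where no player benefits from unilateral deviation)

Nash equilibrium: (A, X), (B, Y)

Work:
Best responses:
  P1 vs X: payoffs [4, 2] → best response A (payoff 4)
  P1 vs Y: payoffs [0, 4] → best response B (payoff 4)
  P2 vs A: payoffs [2, 0] → best response X (payoff 2)
  P2 vs B: payoffs [2, 5] → best response Y (payoff 5)
Mutual best responses: (A,X), (B,Y) → Nash equilibria.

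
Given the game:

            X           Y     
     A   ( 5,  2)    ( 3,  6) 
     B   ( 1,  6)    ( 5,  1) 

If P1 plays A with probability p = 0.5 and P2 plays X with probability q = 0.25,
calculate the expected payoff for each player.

E[P1] = 3.75, E[P2] = 3.625

Work:
E[P1] = p·q·π₁(A,X) + p·(1-q)·π₁(A,Y) + (1-p)·q·π₁(B,X) + (1-p)·(1-q)·π₁(B,Y)
= 0.5·0.25·5 + 0.5·0.75·3 + 0.5·0.25·1 + 0.5·0.75·5
= 3.75

E[P2] = 3.625 (similar calculation)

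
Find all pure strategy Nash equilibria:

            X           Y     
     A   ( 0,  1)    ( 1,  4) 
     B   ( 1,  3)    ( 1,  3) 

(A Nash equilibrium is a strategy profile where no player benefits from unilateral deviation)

Nash equilibrium: (A, Y), (B, X), (B, Y)

Work:
Best responses:
  P1 vs X: payoffs [0, 1] → best response B (payoff 1)
  P1 vs Y: payoffs [1, 1] → best response A/B (payoff 1)
  P2 vs A: payoffs [1, 4] → best response Y (payoff 4)
  P2 vs B: payoffs [3, 3] → best response X/Y (payoff 3)
Mutual best responses: (A,Y), (B,X), (B,Y) → Nash equilibria.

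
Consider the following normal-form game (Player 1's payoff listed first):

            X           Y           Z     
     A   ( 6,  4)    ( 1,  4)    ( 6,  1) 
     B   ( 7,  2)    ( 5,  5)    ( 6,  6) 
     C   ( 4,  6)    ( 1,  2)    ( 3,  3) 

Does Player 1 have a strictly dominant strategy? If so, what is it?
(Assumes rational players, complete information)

No strictly dominant strategy exists for Player 1

Work:
A strategy strictly dominates another if it gives a strictly higher payoff against every opponent action. Compare each pair of P1's strategies column-by-column:
  A vs B: [6 vs 7, 1 vs 5, 6 vs 6] → A does not strictly dominate B (column X: 6 ≤ 7)
  A vs C: [6 vs 4, 1 vs 1, 6 vs 3] → A does not strictly dominate C (column Y: 1 ≤ 1)
  B vs A: [7 vs 6, 5 vs 1, 6 vs 6] → B does not strictly dominate A (column Z: 6 ≤ 6)
  B vs C: [7 vs 4, 5 vs 1, 6 vs 3] → B strictly dominates C
  C vs A: [4 vs 6, 1 vs 1, 3 vs 6] → C does not strictly dominate A (column X: 4 ≤ 6)
  C vs B: [4 vs 7, 1 vs 5, 3 vs 6] → C does not strictly dominate B (column X: 4 ≤ 7)
No single strategy strictly dominates all others → no strictly dominant strategy.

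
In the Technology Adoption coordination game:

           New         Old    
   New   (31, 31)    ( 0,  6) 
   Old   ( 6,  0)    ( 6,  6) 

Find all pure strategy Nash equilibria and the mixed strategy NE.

Pure NE: (New, New) and (Old, Old); Mixed NE: p = 0.1935, q = 0.1935

Work:
Check pure NE:
(New, New): (31, 31) - no unilateral deviation beneficial
(Old, Old): (6, 6) - no unilateral deviation beneficial
Mixed NE: P1 plays New with p = 0.1935, P2 plays New with q = 0.1935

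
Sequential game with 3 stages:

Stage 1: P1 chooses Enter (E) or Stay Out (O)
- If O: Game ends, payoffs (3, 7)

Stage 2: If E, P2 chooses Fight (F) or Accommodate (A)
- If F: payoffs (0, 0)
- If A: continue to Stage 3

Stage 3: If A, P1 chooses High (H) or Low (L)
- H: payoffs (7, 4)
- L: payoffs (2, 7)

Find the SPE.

SPE: (E, A, H); Outcome (7, 4)

Work:
Stage 3: P1 chooses H (7 vs 2)
Stage 2: P2: F->0, A->4 (anticipating H). Choose A
Stage 1: P1: O->3, E->7 (anticipating A, H). Choose E
SPE path: E -> A -> H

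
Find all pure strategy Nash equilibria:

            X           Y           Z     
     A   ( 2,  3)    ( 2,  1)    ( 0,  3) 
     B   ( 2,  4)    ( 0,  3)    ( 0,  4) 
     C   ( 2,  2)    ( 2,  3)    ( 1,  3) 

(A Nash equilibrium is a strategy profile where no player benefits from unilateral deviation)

Nash equilibrium: (A, X), (B, X), (C, Y), (C, Z)

Work:
Best responses:
  P1 vs X: payoffs [2, 2, 2] → best response A/B/C (payoff 2)
  P1 vs Y: payoffs [2, 0, 2] → best response A/C (payoff 2)
  P1 vs Z: payoffs [0, 0, 1] → best response C (payoff 1)
  P2 vs A: payoffs [3, 1, 3] → best response X/Z (payoff 3)
  P2 vs B: payoffs [4, 3, 4] → best response X/Z (payoff 4)
  P2 vs C: payoffs [2, 3, 3] → best response Y/Z (payoff 3)
Mutual best responses: (A,X), (B,X), (C,Y), (C,Z) → Nash equilibria.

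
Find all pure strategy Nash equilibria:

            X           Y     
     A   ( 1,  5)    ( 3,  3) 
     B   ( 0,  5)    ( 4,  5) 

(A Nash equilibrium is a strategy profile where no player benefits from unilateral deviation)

Nash equilibrium: (A, X), (B, Y)

Work:
Best responses:
  P1 vs X: payoffs [1, 0] → best response A (payoff 1)
  P1 vs Y: payoffs [3, 4] → best response B (payoff 4)
  P2 vs A: payoffs [5, 3] → best response X (payoff 5)
  P2 vs B: payoffs [5, 5] → best response X/Y (payoff 5)
Mutual best responses: (A,X), (B,Y) → Nash equilibria.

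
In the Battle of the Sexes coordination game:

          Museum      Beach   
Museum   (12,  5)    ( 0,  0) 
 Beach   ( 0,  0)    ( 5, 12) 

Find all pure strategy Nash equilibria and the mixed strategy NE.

Pure NE: (Museum, Museum) and (Beach, Beach); Mixed NE: p = 0.7059, q = 0.2941

Work:
Check pure NE:
(Museum, Museum): (12, 5) - no unilateral deviation beneficial
(Beach, Beach): (5, 12) - no unilateral deviation beneficial
Mixed NE: P1 plays Museum with p = 0.7059, P2 plays Museum with q = 0.2941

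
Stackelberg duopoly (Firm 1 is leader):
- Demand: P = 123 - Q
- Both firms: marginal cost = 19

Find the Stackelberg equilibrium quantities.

q₁* (leader) = 52.0, q₂* (follower) = 26.0

Work:
Follower's reaction: q₂ = (a - c - q₁)/2
Leader substitutes: π₁ = q₁·(a - q₁ - (a-c-q₁)/2 - c)
FOC: q₁* = (123 - 19)/2 = 52.00
Then: q₂* = (123 - 19 - 52.0)/2 = 26.00
Leader has first-mover advantage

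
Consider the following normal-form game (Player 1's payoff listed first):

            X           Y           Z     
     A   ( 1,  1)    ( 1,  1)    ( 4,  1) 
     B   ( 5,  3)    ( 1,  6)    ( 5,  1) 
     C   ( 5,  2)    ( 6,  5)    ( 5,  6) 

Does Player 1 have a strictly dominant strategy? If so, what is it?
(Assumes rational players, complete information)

No strictly dominant strategy exists for Player 1

Work:
A strategy strictly dominates another if it gives a strictly higher payoff against every opponent action. Compare each pair of P1's strategies column-by-column:
  A vs B: [1 vs 5, 1 vs 1, 4 vs 5] → A does not strictly dominate B (column X: 1 ≤ 5)
  A vs C: [1 vs 5, 1 vs 6, 4 vs 5] → A does not strictly dominate C (column X: 1 ≤ 5)
  B vs A: [5 vs 1, 1 vs 1, 5 vs 4] → B does not strictly dominate A (column Y: 1 ≤ 1)
  B vs C: [5 vs 5, 1 vs 6, 5 vs 5] → B does not strictly dominate C (column X: 5 ≤ 5)
  C vs A: [5 vs 1, 6 vs 1, 5 vs 4] → C strictly dominates A
  C vs B: [5 vs 5, 6 vs 1, 5 vs 5] → C does not strictly dominate B (column X: 5 ≤ 5)
No single strategy strictly dominates all others → no strictly dominant strategy.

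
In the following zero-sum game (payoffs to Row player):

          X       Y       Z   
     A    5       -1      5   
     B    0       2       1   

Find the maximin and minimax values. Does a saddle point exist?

Maximin = 0, Minimax = 2, Saddle: False

Work:
Row minimums: [-1, 0] → maximin = 0
Column maximums: [5, 2, 5] → minimax = 2
No saddle point (maximin ≠ minimax). Mixed strategy needed.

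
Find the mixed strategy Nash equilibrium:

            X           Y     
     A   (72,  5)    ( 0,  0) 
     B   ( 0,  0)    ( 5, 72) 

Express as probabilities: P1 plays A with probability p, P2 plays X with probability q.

p = 0.9351, q = 0.0649

Work:
Find probabilities that make opponent indifferent:
P2 chooses q to make P1 indifferent between A and B
P1 chooses p to make P2 indifferent between X and Y
Mixed NE: P1 plays (A: 0.9351, B: 0.0649), P2 plays (X: 0.0649, Y: 0.9351)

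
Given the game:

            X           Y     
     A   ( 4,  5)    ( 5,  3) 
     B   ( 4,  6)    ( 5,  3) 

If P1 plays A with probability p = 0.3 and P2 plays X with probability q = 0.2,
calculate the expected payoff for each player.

E[P1] = 4.8, E[P2] = 3.54

Work:
E[P1] = p·q·π₁(A,X) + p·(1-q)·π₁(A,Y) + (1-p)·q·π₁(B,X) + (1-p)·(1-q)·π₁(B,Y)
= 0.3·0.2·4 + 0.3·0.8·5 + 0.7·0.2·4 + 0.7·0.8·5
= 4.8

E[P2] = 3.54 (similar calculation)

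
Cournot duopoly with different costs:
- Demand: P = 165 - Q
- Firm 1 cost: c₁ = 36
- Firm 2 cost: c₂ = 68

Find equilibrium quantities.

q₁* = 53.67, q₂* = 21.67

Work:
Reaction: q₁ = (165 - 36 - q₂)/2
Reaction: q₂ = (165 - 68 - q₁)/2
Solve simultaneously:
q₁* = (165 - 2×36 + 68)/3 = 53.67
q₂* = (165 - 2×68 + 36)/3 = 21.67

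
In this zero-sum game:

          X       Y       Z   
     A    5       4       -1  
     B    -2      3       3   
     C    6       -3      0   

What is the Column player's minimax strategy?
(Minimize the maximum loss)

Column should play Z, value = 3

Work:
Column player minimizes Row's maximum payoff:
Column X: max payoff to Row = 6
Column Y: max payoff to Row = 4
Column Z: max payoff to Row = 3
Minimum is 3, achieved by column Z.
Minimax strategy: Z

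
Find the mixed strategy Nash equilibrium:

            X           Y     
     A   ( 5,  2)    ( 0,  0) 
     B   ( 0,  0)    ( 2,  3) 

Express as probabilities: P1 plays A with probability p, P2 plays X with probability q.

p = 0.6, q = 0.2857

Work:
Find probabilities that make opponent indifferent:
P2 chooses q to make P1 indifferent between A and B
P1 chooses p to make P2 indifferent between X and Y
Mixed NE: P1 plays (A: 0.6, B: 0.4), P2 plays (X: 0.2857, Y: 0.7143)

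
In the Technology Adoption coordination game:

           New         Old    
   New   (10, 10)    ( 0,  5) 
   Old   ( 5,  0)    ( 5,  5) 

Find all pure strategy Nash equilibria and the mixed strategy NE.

Pure NE: (New, New) and (Old, Old); Mixed NE: p = 0.5, q = 0.5

Work:
Check pure NE:
(New, New): (10, 10) - no unilateral deviation beneficial
(Old, Old): (5, 5) - no unilateral deviation beneficial
Mixed NE: P1 plays New with p = 0.5, P2 plays New with q = 0.5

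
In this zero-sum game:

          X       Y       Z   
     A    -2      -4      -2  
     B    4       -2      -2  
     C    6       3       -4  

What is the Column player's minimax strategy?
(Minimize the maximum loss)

Column should play Z, value = -2

Work:
Column player minimizes Row's maximum payoff:
Column X: max payoff to Row = 6
Column Y: max payoff to Row = 3
Column Z: max payoff to Row = -2
Minimum is -2, achieved by column Z.
Minimax strategy: Z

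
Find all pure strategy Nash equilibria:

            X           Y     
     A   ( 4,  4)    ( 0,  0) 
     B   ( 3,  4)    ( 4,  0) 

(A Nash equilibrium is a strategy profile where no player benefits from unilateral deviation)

Nash equilibrium: (A, X)

Work:
Best responses:
  P1 vs X: payoffs [4, 3] → best response A (payoff 4)
  P1 vs Y: payoffs [0, 4] → best response B (payoff 4)
  P2 vs A: payoffs [4, 0] → best response X (payoff 4)
  P2 vs B: payoffs [4, 0] → best response X (payoff 4)
Mutual best responses: (A,X) → Nash equilibria.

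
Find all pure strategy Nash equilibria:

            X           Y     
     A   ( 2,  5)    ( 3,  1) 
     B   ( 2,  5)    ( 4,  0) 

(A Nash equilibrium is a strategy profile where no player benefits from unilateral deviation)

Nash equilibrium: (A, X), (B, X)

Work:
Best responses:
  P1 vs X: payoffs [2, 2] → best response A/B (payoff 2)
  P1 vs Y: payoffs [3, 4] → best response B (payoff 4)
  P2 vs A: payoffs [5, 1] → best response X (payoff 5)
  P2 vs B: payoffs [5, 0] → best response X (payoff 5)
Mutual best responses: (A,X), (B,X) → Nash equilibria.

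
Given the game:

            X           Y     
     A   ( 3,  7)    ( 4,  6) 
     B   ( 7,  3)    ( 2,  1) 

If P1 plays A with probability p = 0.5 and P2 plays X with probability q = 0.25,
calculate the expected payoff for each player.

E[P1] = 3.5, E[P2] = 3.875

Work:
E[P1] = p·q·π₁(A,X) + p·(1-q)·π₁(A,Y) + (1-p)·q·π₁(B,X) + (1-p)·(1-q)·π₁(B,Y)
= 0.5·0.25·3 + 0.5·0.75·4 + 0.5·0.25·7 + 0.5·0.75·2
= 3.5

E[P2] = 3.875 (similar calculation)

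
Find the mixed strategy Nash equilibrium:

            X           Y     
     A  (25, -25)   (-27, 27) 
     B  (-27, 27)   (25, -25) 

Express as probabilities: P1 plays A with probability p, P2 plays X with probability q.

p = 0.5, q = 0.5

Work:
Find probabilities that make opponent indifferent:
P2 chooses q to make P1 indifferent between A and B
P1 chooses p to make P2 indifferent between X and Y
Mixed NE: P1 plays (A: 0.5, B: 0.5), P2 plays (X: 0.5, Y: 0.5)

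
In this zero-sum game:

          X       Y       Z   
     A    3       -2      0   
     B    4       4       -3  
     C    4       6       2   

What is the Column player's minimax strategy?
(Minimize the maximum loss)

Column should play Z, value = 2

Work:
Column player minimizes Row's maximum payoff:
Column X: max payoff to Row = 4
Column Y: max payoff to Row = 6
Column Z: max payoff to Row = 2
Minimum is 2, achieved by column Z.
Minimax strategy: Z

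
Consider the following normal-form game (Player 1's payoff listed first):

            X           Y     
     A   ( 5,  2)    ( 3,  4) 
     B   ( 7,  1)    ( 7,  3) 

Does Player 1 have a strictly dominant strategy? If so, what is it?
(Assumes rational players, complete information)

Yes, Player 1's strictly dominant strategy is B

Work:
A strategy strictly dominates another if it gives a strictly higher payoff against every opponent action. Compare each pair of P1's strategies column-by-column:
  A vs B: [5 vs 7, 3 vs 7] → A does not strictly dominate B (column X: 5 ≤ 7)
  B vs A: [7 vs 5, 7 vs 3] → B strictly dominates A
B strictly dominates every other strategy → strictly dominant.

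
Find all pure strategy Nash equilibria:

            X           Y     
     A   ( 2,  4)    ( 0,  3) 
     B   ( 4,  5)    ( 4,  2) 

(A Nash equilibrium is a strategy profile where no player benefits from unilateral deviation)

Nash equilibrium: (B, X)

Work:
Best responses:
  P1 vs X: payoffs [2, 4] → best response B (payoff 4)
  P1 vs Y: payoffs [0, 4] → best response B (payoff 4)
  P2 vs A: payoffs [4, 3] → best response X (payoff 4)
  P2 vs B: payoffs [5, 2] → best response X (payoff 5)
Mutual best responses: (B,X) → Nash equilibria.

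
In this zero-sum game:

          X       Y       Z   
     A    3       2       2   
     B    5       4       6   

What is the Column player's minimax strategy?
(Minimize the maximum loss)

Column should play Y, value = 4

Work:
Column player minimizes Row's maximum payoff:
Column X: max payoff to Row = 5
Column Y: max payoff to Row = 4
Column Z: max payoff to Row = 6
Minimum is 4, achieved by column Y.
Minimax strategy: Y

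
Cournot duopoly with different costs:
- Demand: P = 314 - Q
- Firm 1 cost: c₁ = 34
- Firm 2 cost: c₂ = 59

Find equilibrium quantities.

q₁* = 101.67, q₂* = 76.67

Work:
Reaction: q₁ = (314 - 34 - q₂)/2
Reaction: q₂ = (314 - 59 - q₁)/2
Solve simultaneously:
q₁* = (314 - 2×34 + 59)/3 = 101.67
q₂* = (314 - 2×59 + 34)/3 = 76.67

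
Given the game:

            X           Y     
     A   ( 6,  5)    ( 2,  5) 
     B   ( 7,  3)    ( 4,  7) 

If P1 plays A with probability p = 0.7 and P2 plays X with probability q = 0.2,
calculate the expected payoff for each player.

E[P1] = 3.34, E[P2] = 5.36

Work:
E[P1] = p·q·π₁(A,X) + p·(1-q)·π₁(A,Y) + (1-p)·q·π₁(B,X) + (1-p)·(1-q)·π₁(B,Y)
= 0.7·0.2·6 + 0.7·0.8·2 + 0.3·0.2·7 + 0.3·0.8·4
= 3.34

E[P2] = 5.36 (similar calculation)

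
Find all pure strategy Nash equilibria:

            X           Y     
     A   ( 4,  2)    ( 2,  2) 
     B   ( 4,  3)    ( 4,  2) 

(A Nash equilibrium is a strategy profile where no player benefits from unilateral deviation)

Nash equilibrium: (A, X), (B, X)

Work:
Best responses:
  P1 vs X: payoffs [4, 4] → best response A/B (payoff 4)
  P1 vs Y: payoffs [2, 4] → best response B (payoff 4)
  P2 vs A: payoffs [2, 2] → best response X/Y (payoff 2)
  P2 vs B: payoffs [3, 2] → best response X (payoff 3)
Mutual best responses: (A,X), (B,X) → Nash equilibria.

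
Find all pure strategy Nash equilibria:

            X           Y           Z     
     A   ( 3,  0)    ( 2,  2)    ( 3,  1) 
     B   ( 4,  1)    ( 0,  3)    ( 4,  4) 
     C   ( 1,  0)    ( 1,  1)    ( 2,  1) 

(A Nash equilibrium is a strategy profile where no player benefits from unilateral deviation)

Nash equilibrium: (A, Y), (B, Z)

Work:
Best responses:
  P1 vs X: payoffs [3, 4, 1] → best response B (payoff 4)
  P1 vs Y: payoffs [2, 0, 1] → best response A (payoff 2)
  P1 vs Z: payoffs [3, 4, 2] → best response B (payoff 4)
  P2 vs A: payoffs [0, 2, 1] → best response Y (payoff 2)
  P2 vs B: payoffs [1, 3, 4] → best response Z (payoff 4)
  P2 vs C: payoffs [0, 1, 1] → best response Y/Z (payoff 1)
Mutual best responses: (A,Y), (B,Z) → Nash equilibria.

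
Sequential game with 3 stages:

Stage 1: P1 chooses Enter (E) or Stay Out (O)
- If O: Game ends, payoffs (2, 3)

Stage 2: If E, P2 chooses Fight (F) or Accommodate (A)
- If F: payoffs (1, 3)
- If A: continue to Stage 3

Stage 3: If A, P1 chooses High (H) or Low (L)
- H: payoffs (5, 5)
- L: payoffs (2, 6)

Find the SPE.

SPE: (E, A, H); Outcome (5, 5)

Work:
Stage 3: P1 chooses H (5 vs 2)
Stage 2: P2: F->3, A->5 (anticipating H). Choose A
Stage 1: P1: O->2, E->5 (anticipating A, H). Choose E
SPE path: E -> A -> H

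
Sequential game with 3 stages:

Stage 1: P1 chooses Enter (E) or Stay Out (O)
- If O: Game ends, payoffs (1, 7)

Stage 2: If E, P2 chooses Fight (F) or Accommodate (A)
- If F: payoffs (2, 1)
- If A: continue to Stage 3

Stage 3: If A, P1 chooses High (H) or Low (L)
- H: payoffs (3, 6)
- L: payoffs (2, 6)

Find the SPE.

SPE: (E, A, H); Outcome (3, 6)

Work:
Stage 3: P1 chooses H (3 vs 2)
Stage 2: P2: F->1, A->6 (anticipating H). Choose A
Stage 1: P1: O->1, E->3 (anticipating A, H). Choose E
SPE path: E -> A -> H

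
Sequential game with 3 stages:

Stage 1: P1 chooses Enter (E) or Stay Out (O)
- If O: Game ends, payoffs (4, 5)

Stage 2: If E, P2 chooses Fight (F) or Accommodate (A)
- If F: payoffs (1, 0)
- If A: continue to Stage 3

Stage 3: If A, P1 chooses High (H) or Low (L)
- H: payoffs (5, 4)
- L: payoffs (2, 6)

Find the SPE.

SPE: (E, A, H); Outcome (5, 4)

Work:
Stage 3: P1 chooses H (5 vs 2)
Stage 2: P2: F->0, A->4 (anticipating H). Choose A
Stage 1: P1: O->4, E->5 (anticipating A, H). Choose E
SPE path: E -> A -> H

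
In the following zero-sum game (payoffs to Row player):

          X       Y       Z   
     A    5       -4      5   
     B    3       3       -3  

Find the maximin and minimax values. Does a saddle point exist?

Maximin = -3, Minimax = 3, Saddle: False

Work:
Row minimums: [-4, -3] → maximin = -3
Column maximums: [5, 3, 5] → minimax = 3
No saddle point (maximin ≠ minimax). Mixed strategy needed.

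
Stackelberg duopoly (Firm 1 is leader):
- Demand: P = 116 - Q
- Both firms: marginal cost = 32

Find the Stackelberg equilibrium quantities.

q₁* (leader) = 42.0, q₂* (follower) = 21.0

Work:
Follower's reaction: q₂ = (a - c - q₁)/2
Leader substitutes: π₁ = q₁·(a - q₁ - (a-c-q₁)/2 - c)
FOC: q₁* = (116 - 32)/2 = 42.00
Then: q₂* = (116 - 32 - 42.0)/2 = 21.00
Leader has first-mover advantage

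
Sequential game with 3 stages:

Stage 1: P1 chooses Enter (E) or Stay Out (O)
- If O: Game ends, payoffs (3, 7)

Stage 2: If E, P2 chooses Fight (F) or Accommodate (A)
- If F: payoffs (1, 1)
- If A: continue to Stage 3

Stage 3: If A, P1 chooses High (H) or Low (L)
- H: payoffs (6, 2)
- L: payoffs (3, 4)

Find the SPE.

SPE: (E, A, H); Outcome (6, 2)

Work:
Stage 3: P1 chooses H (6 vs 3)
Stage 2: P2: F->1, A->2 (anticipating H). Choose A
Stage 1: P1: O->3, E->6 (anticipating A, H). Choose E
SPE path: E -> A -> H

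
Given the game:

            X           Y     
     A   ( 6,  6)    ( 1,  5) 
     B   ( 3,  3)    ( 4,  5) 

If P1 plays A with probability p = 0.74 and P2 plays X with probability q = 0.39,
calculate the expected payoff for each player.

E[P1] = 3.1216, E[P2] = 5.0858

Work:
E[P1] = p·q·π₁(A,X) + p·(1-q)·π₁(A,Y) + (1-p)·q·π₁(B,X) + (1-p)·(1-q)·π₁(B,Y)
= 0.74·0.39·6 + 0.74·0.61·1 + 0.26·0.39·3 + 0.26·0.61·4
= 3.1216

E[P2] = 5.0858 (similar calculation)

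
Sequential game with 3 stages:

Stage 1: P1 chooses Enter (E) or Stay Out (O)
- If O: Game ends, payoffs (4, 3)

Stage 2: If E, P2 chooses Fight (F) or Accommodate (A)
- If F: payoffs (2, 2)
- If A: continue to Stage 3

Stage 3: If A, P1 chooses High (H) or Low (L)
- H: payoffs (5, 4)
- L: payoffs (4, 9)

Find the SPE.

SPE: (E, A, H); Outcome (5, 4)

Work:
Stage 3: P1 chooses H (5 vs 4)
Stage 2: P2: F->2, A->4 (anticipating H). Choose A
Stage 1: P1: O->4, E->5 (anticipating A, H). Choose E
SPE path: E -> A -> H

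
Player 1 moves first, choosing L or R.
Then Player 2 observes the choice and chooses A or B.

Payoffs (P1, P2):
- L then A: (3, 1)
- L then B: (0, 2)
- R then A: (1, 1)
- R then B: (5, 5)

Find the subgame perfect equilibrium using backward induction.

P1 plays R, P2 plays B after L and B after R; Payoff (5, 5)

Work:
Backward induction:
After L: P2 chooses B → P1 gets 0
After R: P2 chooses B → P1 gets 5
P1 chooses R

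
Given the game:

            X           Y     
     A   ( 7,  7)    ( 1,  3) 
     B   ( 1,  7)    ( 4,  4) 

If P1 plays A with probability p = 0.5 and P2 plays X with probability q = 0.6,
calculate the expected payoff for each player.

E[P1] = 3.4, E[P2] = 5.6

Work:
E[P1] = p·q·π₁(A,X) + p·(1-q)·π₁(A,Y) + (1-p)·q·π₁(B,X) + (1-p)·(1-q)·π₁(B,Y)
= 0.5·0.6·7 + 0.5·0.4·1 + 0.5·0.6·1 + 0.5·0.4·4
= 3.4

E[P2] = 5.6 (similar calculation)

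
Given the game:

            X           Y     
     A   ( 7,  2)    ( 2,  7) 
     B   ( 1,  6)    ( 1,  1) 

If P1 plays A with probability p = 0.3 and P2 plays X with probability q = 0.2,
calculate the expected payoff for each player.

E[P1] = 1.6, E[P2] = 3.2

Work:
E[P1] = p·q·π₁(A,X) + p·(1-q)·π₁(A,Y) + (1-p)·q·π₁(B,X) + (1-p)·(1-q)·π₁(B,Y)
= 0.3·0.2·7 + 0.3·0.8·2 + 0.7·0.2·1 + 0.7·0.8·1
= 1.6

E[P2] = 3.2 (similar calculation)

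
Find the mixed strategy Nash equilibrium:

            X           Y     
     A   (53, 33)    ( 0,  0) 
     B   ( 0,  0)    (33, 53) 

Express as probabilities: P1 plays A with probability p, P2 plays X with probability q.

p = 0.6163, q = 0.3837

Work:
Find probabilities that make opponent indifferent:
P2 chooses q to make P1 indifferent between A and B
P1 chooses p to make P2 indifferent between X and Y
Mixed NE: P1 plays (A: 0.6163, B: 0.3837), P2 plays (X: 0.3837, Y: 0.6163)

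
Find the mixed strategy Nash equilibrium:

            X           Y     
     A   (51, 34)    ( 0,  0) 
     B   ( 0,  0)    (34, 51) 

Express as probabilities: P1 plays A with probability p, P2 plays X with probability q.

p = 0.6, q = 0.4

Work:
Find probabilities that make opponent indifferent:
P2 chooses q to make P1 indifferent between A and B
P1 chooses p to make P2 indifferent between X and Y
Mixed NE: P1 plays (A: 0.6, B: 0.4), P2 plays (X: 0.4, Y: 0.6)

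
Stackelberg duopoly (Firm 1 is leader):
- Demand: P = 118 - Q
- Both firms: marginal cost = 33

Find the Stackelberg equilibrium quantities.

q₁* (leader) = 42.5, q₂* (follower) = 21.25

Work:
Follower's reaction: q₂ = (a - c - q₁)/2
Leader substitutes: π₁ = q₁·(a - q₁ - (a-c-q₁)/2 - c)
FOC: q₁* = (118 - 33)/2 = 42.50
Then: q₂* = (118 - 33 - 42.5)/2 = 21.25
Leader has first-mover advantage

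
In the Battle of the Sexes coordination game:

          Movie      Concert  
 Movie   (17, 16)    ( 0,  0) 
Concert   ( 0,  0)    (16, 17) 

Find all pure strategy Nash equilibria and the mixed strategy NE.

Pure NE: (Movie, Movie) and (Concert, Concert); Mixed NE: p = 0.5152, q = 0.4848

Work:
Check pure NE:
(Movie, Movie): (17, 16) - no unilateral deviation beneficial
(Concert, Concert): (16, 17) - no unilateral deviation beneficial
Mixed NE: P1 plays Movie with p = 0.5152, P2 plays Movie with q = 0.4848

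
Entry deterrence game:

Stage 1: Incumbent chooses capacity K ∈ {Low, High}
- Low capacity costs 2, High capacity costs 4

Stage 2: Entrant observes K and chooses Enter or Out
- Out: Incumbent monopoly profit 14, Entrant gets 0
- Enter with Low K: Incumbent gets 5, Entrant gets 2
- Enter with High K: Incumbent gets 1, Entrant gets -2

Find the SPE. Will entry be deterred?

SPE: (High, Enter|Low, Out|High); Entry deterred. Incumbent net profit = 10

Work:
After Low K: Entrant enters (2 > 0)
After High K: Entrant stays out (-2 < 0)
Incumbent: Low → 5−2=3, High → 14−4=10
Incumbent chooses High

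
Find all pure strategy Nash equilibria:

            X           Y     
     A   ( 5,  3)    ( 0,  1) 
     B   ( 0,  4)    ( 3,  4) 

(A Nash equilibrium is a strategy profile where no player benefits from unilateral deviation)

Nash equilibrium: (A, X), (B, Y)

Work:
Best responses:
  P1 vs X: payoffs [5, 0] → best response A (payoff 5)
  P1 vs Y: payoffs [0, 3] → best response B (payoff 3)
  P2 vs A: payoffs [3, 1] → best response X (payoff 3)
  P2 vs B: payoffs [4, 4] → best response X/Y (payoff 4)
Mutual best responses: (A,X), (B,Y) → Nash equilibria.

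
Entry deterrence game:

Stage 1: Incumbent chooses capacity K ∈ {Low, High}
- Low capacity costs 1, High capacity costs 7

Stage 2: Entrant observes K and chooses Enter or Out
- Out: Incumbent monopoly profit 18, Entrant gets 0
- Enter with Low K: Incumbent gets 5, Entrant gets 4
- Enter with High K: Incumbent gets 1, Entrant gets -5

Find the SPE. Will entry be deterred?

SPE: (High, Enter|Low, Out|High); Entry deterred. Incumbent net profit = 11

Work:
After Low K: Entrant enters (4 > 0)
After High K: Entrant stays out (-5 < 0)
Incumbent: Low → 5−1=4, High → 18−7=11
Incumbent chooses High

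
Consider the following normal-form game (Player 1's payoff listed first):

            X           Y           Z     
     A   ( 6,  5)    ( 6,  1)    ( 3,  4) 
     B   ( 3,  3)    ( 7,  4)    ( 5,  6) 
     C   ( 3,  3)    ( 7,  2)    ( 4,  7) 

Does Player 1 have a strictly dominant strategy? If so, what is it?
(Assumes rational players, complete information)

No strictly dominant strategy exists for Player 1

Work:
A strategy strictly dominates another if it gives a strictly higher payoff against every opponent action. Compare each pair of P1's strategies column-by-column:
  A vs B: [6 vs 3, 6 vs 7, 3 vs 5] → A does not strictly dominate B (column Y: 6 ≤ 7)
  A vs C: [6 vs 3, 6 vs 7, 3 vs 4] → A does not strictly dominate C (column Y: 6 ≤ 7)
  B vs A: [3 vs 6, 7 vs 6, 5 vs 3] → B does not strictly dominate A (column X: 3 ≤ 6)
  B vs C: [3 vs 3, 7 vs 7, 5 vs 4] → B does not strictly dominate C (column X: 3 ≤ 3)
  C vs A: [3 vs 6, 7 vs 6, 4 vs 3] → C does not strictly dominate A (column X: 3 ≤ 6)
  C vs B: [3 vs 3, 7 vs 7, 4 vs 5] → C does not strictly dominate B (column X: 3 ≤ 3)
No single strategy strictly dominates all others → no strictly dominant strategy.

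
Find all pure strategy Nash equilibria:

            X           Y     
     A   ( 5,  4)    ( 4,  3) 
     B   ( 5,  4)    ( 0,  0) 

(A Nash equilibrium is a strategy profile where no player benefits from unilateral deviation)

Nash equilibrium: (A, X), (B, X)

Work:
Best responses:
  P1 vs X: payoffs [5, 5] → best response A/B (payoff 5)
  P1 vs Y: payoffs [4, 0] → best response A (payoff 4)
  P2 vs A: payoffs [4, 3] → best response X (payoff 4)
  P2 vs B: payoffs [4, 0] → best response X (payoff 4)
Mutual best responses: (A,X), (B,X) → Nash equilibria.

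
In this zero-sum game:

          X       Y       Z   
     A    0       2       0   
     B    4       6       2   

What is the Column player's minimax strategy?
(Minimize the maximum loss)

Column should play Z, value = 2

Work:
Column player minimizes Row's maximum payoff:
Column X: max payoff to Row = 4
Column Y: max payoff to Row = 6
Column Z: max payoff to Row = 2
Minimum is 2, achieved by column Z.
Minimax strategy: Z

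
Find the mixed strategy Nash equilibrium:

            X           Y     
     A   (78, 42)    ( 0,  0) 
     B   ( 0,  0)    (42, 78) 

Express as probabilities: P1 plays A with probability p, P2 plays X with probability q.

p = 0.65, q = 0.35

Work:
Find probabilities that make opponent indifferent:
P2 chooses q to make P1 indifferent between A and B
P1 chooses p to make P2 indifferent between X and Y
Mixed NE: P1 plays (A: 0.65, B: 0.35), P2 plays (X: 0.35, Y: 0.65)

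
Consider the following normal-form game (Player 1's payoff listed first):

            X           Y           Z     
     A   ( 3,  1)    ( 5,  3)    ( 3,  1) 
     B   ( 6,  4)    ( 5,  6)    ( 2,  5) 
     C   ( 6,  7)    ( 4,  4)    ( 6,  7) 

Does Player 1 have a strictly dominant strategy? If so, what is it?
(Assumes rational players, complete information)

No strictly dominant strategy exists for Player 1

Work:
A strategy strictly dominates another if it gives a strictly higher payoff against every opponent action. Compare each pair of P1's strategies column-by-column:
  A vs B: [3 vs 6, 5 vs 5, 3 vs 2] → A does not strictly dominate B (column X: 3 ≤ 6)
  A vs C: [3 vs 6, 5 vs 4, 3 vs 6] → A does not strictly dominate C (column X: 3 ≤ 6)
  B vs A: [6 vs 3, 5 vs 5, 2 vs 3] → B does not strictly dominate A (column Y: 5 ≤ 5)
  B vs C: [6 vs 6, 5 vs 4, 2 vs 6] → B does not strictly dominate C (column X: 6 ≤ 6)
  C vs A: [6 vs 3, 4 vs 5, 6 vs 3] → C does not strictly dominate A (column Y: 4 ≤ 5)
  C vs B: [6 vs 6, 4 vs 5, 6 vs 2] → C does not strictly dominate B (column X: 6 ≤ 6)
No single strategy strictly dominates all others → no strictly dominant strategy.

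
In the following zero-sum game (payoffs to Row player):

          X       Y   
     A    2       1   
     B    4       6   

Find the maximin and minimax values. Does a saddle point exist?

Maximin = 4, Minimax = 4, Saddle: True

Work:
Row minimums: [1, 4] → maximin = 4
Column maximums: [4, 6] → minimax = 4
Saddle point exists! Game value = 4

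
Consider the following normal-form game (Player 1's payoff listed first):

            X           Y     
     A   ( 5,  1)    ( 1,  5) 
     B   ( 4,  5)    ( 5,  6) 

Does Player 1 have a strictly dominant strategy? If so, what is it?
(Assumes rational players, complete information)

No strictly dominant strategy exists for Player 1

Work:
A strategy strictly dominates another if it gives a strictly higher payoff against every opponent action. Compare each pair of P1's strategies column-by-column:
  A vs B: [5 vs 4, 1 vs 5] → A does not strictly dominate B (column Y: 1 ≤ 5)
  B vs A: [4 vs 5, 5 vs 1] → B does not strictly dominate A (column X: 4 ≤ 5)
No single strategy strictly dominates all others → no strictly dominant strategy.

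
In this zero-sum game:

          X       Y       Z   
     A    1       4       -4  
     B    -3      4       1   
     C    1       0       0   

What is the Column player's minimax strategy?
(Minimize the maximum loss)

Column should play X or Z (all achieve the minimum), value = 1

Work:
Column player minimizes Row's maximum payoff:
Column X: max payoff to Row = 1
Column Y: max payoff to Row = 4
Column Z: max payoff to Row = 1
Minimum is 1, achieved by columns X, Z (tied).
Each of X or Z is a minimax strategy.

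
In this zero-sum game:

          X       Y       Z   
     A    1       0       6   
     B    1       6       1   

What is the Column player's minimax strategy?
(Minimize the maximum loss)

Column should play X, value = 1

Work:
Column player minimizes Row's maximum payoff:
Column X: max payoff to Row = 1
Column Y: max payoff to Row = 6
Column Z: max payoff to Row = 6
Minimum is 1, achieved by column X.
Minimax strategy: X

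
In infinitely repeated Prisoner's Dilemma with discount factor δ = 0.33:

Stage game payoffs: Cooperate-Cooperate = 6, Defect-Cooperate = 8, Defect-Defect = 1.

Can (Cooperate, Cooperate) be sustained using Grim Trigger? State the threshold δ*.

δ* = 0.2857; since δ = 0.33 ≥ 0.2857, cooperation can be sustained

Work:
For Grim Trigger:
Cooperate forever: 6/(1-δ)
Defect then punished: 8 + 1·δ/(1-δ)
Need: 6/(1-δ) ≥ 8 + 1·δ/(1-δ)
Solving: δ ≥ (T-R)/(T-P) = (8-6)/(8-1) = 0.2857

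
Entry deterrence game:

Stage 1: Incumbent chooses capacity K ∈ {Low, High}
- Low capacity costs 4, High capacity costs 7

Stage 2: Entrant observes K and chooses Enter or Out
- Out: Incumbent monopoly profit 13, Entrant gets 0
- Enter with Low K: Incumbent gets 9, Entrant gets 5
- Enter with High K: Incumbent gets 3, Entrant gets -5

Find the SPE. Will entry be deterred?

SPE: (High, Enter|Low, Out|High); Entry deterred. Incumbent net profit = 6

Work:
After Low K: Entrant enters (5 > 0)
After High K: Entrant stays out (-5 < 0)
Incumbent: Low → 9−4=5, High → 13−7=6
Incumbent chooses High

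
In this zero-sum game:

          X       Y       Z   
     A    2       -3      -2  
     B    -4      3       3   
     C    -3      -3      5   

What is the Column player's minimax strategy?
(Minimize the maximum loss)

Column should play X, value = 2

Work:
Column player minimizes Row's maximum payoff:
Column X: max payoff to Row = 2
Column Y: max payoff to Row = 3
Column Z: max payoff to Row = 5
Minimum is 2, achieved by column X.
Minimax strategy: X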